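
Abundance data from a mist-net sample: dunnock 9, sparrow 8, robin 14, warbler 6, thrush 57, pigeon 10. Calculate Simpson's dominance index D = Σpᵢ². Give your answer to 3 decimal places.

Total N = 9+8+14+6+57+10 = 104, so the proportions are 0.086538, 0.076923, 0.134615, 0.057692, 0.548077, 0.096154 (working shown to 6 dp, full precision carried).
D = 0.086538² + 0.076923² + 0.134615² + 0.057692² + 0.548077² + 0.096154² = 0.007489 + 0.005917 + 0.018121 + 0.003328 + 0.300388 + 0.009246 = 0.344490.
To 3 decimal places, D = 0.344.

0.344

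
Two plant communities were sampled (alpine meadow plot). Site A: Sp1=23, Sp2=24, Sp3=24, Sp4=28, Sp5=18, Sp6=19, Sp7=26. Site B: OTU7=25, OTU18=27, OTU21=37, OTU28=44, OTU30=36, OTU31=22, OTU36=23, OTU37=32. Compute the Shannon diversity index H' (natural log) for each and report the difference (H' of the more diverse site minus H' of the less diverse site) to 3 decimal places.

0.116

Site A: N=162, proportions 0.14198, 0.14815, 0.14815, 0.17284, 0.11111, 0.11728, 0.16049, giving H' = 1.93546 (working shown to 5 dp, full precision carried).
Site B: N=246, proportions 0.10163, 0.10976, 0.15041, 0.17886, 0.14634, 0.08943, 0.0935, 0.13008, giving H' = 2.05168.
Difference = |1.93546 − 2.05168| = 0.11622, i.e. 0.116 to 3 decimal places.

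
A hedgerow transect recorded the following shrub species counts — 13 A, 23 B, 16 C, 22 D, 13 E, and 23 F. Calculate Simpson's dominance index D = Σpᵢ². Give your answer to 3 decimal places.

Total N = 13+23+16+22+13+23 = 110, so the proportions are 0.11818, 0.20909, 0.14545, 0.2, 0.11818, 0.20909 (working shown to 5 dp, full precision carried).
D = 0.11818² + 0.20909² + 0.14545² + 0.2² + 0.11818² + 0.20909² = 0.01397 + 0.04372 + 0.02116 + 0.04000 + 0.01397 + 0.04372 = 0.17653.
To 3 decimal places, D = 0.177.

0.177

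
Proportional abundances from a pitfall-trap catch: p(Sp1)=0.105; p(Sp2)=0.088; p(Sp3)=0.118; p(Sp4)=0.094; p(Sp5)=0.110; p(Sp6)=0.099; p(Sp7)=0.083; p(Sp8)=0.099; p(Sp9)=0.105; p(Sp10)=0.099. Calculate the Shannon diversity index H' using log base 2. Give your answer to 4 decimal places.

3.3151

Each pᵢ log₂ pᵢ term (working shown to 6 dp, full precision carried): 0.105×(-3.251539)=-0.341412, 0.088×(-3.506353)=-0.308559, 0.118×(-3.083141)=-0.363811, 0.094×(-3.411195)=-0.320652, 0.11×(-3.184425)=-0.350287, 0.099×(-3.336428)=-0.330306, 0.083×(-3.590745)=-0.298032, 0.099×(-3.336428)=-0.330306, 0.105×(-3.251539)=-0.341412, 0.099×(-3.336428)=-0.330306.
Sum = -3.315083, so H' = 3.3151.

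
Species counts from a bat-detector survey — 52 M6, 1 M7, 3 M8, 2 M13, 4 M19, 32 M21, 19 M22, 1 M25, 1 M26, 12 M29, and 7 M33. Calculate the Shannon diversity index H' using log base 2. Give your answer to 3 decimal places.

2.480

Total N = 52+1+3+2+4+32+19+1+1+12+7 = 134, so the proportions are 0.38806, 0.00746, 0.02239, 0.01493, 0.02985, 0.23881, 0.14179, 0.00746, 0.00746, 0.08955, 0.05224 (working shown to 5 dp, full precision carried).
Each pᵢ log₂ pᵢ term: 0.38806×(-1.36565)=-0.52995, 0.00746×(-7.06609)=-0.05273, 0.02239×(-5.48113)=-0.12271, 0.01493×(-6.06609)=-0.09054, 0.02985×(-5.06609)=-0.15123, 0.23881×(-2.06609)=-0.49339, 0.14179×(-2.81816)=-0.39959, 0.00746×(-7.06609)=-0.05273, 0.00746×(-7.06609)=-0.05273, 0.08955×(-3.48113)=-0.31174, 0.05224×(-4.25873)=-0.22247.
Sum = -2.47982, so H' = 2.480.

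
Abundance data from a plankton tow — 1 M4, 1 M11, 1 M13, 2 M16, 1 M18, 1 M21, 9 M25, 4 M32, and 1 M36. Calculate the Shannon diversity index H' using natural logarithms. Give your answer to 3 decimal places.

1.773

Total N = 1+1+1+2+1+1+9+4+1 = 21, so the proportions are 0.04762, 0.04762, 0.04762, 0.09524, 0.04762, 0.04762, 0.42857, 0.19048, 0.04762 (working shown to 5 dp, full precision carried).
Each pᵢ ln pᵢ term: 0.04762×(-3.04452)=-0.14498, 0.04762×(-3.04452)=-0.14498, 0.04762×(-3.04452)=-0.14498, 0.09524×(-2.35138)=-0.22394, 0.04762×(-3.04452)=-0.14498, 0.04762×(-3.04452)=-0.14498, 0.42857×(-0.84730)=-0.36313, 0.19048×(-1.65823)=-0.31585, 0.04762×(-3.04452)=-0.14498.
Sum = -1.77278, so H' = 1.773.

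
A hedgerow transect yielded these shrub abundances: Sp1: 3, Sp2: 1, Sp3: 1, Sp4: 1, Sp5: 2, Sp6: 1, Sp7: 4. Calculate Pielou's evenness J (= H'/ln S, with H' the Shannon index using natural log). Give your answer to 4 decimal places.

0.9138

Total N = 3+1+1+1+2+1+4 = 13, so the proportions are 0.230769, 0.076923, 0.076923, 0.076923, 0.153846, 0.076923, 0.307692 (working shown to 6 dp, full precision carried).
H' = −Σ pᵢ ln pᵢ = −((-0.338385) + (-0.197304) + (-0.197304) + (-0.197304) + (-0.287970) + (-0.197304) + (-0.362663)) = 1.778233.
With S = 7 species, ln S = 1.945910, so J = 1.778233/1.945910 = 0.913831, i.e. 0.9138 to 4 decimal places.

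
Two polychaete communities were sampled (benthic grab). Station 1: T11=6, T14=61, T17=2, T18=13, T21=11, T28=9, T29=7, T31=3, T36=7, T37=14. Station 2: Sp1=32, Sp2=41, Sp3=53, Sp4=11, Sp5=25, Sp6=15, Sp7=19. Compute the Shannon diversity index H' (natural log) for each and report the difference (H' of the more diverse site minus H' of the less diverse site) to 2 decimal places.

Station 1: N=133, proportions 0.0451, 0.4586, 0.015, 0.0977, 0.0827, 0.0677, 0.0526, 0.0226, 0.0526, 0.1053, giving H' = 1.8085 (working shown to 4 dp, full precision carried).
Station 2: N=196, proportions 0.1633, 0.2092, 0.2704, 0.0561, 0.1276, 0.0765, 0.0969, giving H' = 1.8240.
Difference = |1.8085 − 1.8240| = 0.0155, i.e. 0.02 to 2 decimal places.

0.02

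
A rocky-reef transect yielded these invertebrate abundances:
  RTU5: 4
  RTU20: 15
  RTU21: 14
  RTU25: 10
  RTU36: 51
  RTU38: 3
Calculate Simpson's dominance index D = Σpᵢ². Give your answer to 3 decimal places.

Total N = 4+15+14+10+51+3 = 97, so the proportions are 0.04124, 0.15464, 0.14433, 0.10309, 0.52577, 0.03093 (working shown to 5 dp, full precision carried).
D = 0.04124² + 0.15464² + 0.14433² + 0.10309² + 0.52577² + 0.03093² = 0.00170 + 0.02391 + 0.02083 + 0.01063 + 0.27644 + 0.00096 = 0.33447.
To 3 decimal places, D = 0.334.

0.334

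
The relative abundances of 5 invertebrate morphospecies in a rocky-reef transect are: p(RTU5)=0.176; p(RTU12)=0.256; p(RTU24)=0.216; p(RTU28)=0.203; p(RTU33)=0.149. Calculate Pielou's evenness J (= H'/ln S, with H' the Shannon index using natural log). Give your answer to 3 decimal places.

0.990

H' = −Σ pᵢ ln pᵢ = −((-0.30576) + (-0.34882) + (-0.33102) + (-0.32369) + (-0.28367)) = 1.59296 (working shown to 5 dp, full precision carried).
With S = 5 species, ln S = 1.60944, so J = 1.59296/1.60944 = 0.98976, i.e. 0.990 to 3 decimal places.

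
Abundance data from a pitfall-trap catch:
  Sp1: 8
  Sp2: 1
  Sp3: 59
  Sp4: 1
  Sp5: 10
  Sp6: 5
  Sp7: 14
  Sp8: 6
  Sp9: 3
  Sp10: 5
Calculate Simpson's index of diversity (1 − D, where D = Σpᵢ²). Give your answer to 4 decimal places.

0.6861

Total N = 8+1+59+1+10+5+14+6+3+5 = 112, so the proportions are 0.071429, 0.008929, 0.526786, 0.008929, 0.089286, 0.044643, 0.125, 0.053571, 0.026786, 0.044643 (working shown to 6 dp, full precision carried).
D = 0.071429² + 0.008929² + 0.526786² + 0.008929² + 0.089286² + 0.044643² + 0.125² + 0.053571² + 0.026786² + 0.044643² = 0.005102 + 0.000080 + 0.277503 + 0.000080 + 0.007972 + 0.001993 + 0.015625 + 0.002870 + 0.000717 + 0.001993 = 0.313935.
So 1 − D = 0.686065, i.e. 0.6861 to 4 decimal places.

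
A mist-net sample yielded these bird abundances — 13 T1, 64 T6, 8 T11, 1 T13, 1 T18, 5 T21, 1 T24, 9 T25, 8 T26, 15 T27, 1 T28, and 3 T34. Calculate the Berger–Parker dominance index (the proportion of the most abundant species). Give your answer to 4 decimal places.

Total N = 13+64+8+1+1+5+1+9+8+15+1+3 = 129, so the proportions are 0.100775, 0.496124, 0.062016, 0.007752, 0.007752, 0.03876, 0.007752, 0.069767, 0.062016, 0.116279, 0.007752, 0.023256 (working shown to 6 dp, full precision carried).
The largest proportion is 0.496124, i.e. d = 0.4961 to 4 decimal places.

0.4961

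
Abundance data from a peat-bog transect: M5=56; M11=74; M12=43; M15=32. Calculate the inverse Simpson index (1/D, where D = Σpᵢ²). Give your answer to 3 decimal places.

Total N = 56+74+43+32 = 205, so the proportions are 0.2731707, 0.3609756, 0.2097561, 0.1560976 (working shown to 7 dp, full precision carried).
D = 0.2731707² + 0.3609756² + 0.2097561² + 0.1560976² = 0.0746222 + 0.1303034 + 0.0439976 + 0.0243664 = 0.2732897.
So 1/D = 3.65912, i.e. 3.659 to 3 decimal places.

3.659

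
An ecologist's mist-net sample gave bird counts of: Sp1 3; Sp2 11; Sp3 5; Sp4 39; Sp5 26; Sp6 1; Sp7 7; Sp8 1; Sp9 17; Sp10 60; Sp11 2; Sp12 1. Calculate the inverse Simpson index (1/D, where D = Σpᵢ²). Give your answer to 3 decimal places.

Total N = 3+11+5+39+26+1+7+1+17+60+2+1 = 173, so the proportions are 0.017341, 0.0635838, 0.0289017, 0.2254335, 0.150289, 0.0057803, 0.0404624, 0.0057803, 0.0982659, 0.3468208, 0.0115607, 0.0057803 (working shown to 7 dp, full precision carried).
D = 0.017341² + 0.0635838² + 0.0289017² + 0.2254335² + 0.150289² + 0.0057803² + 0.0404624² + 0.0057803² + 0.0982659² + 0.3468208² + 0.0115607² + 0.0057803² = 0.0003007 + 0.0040429 + 0.0008353 + 0.0508203 + 0.0225868 + 0.0000334 + 0.0016372 + 0.0000334 + 0.0096562 + 0.1202847 + 0.0001336 + 0.0000334 = 0.2103979.
So 1/D = 4.75290, i.e. 4.753 to 3 decimal places.

4.753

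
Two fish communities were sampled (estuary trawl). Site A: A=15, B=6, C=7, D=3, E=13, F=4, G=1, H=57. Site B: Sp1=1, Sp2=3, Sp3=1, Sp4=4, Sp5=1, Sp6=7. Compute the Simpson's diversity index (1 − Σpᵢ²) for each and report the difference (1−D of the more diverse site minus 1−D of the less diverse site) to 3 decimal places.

Site A: N=106, proportions 0.141509, 0.056604, 0.066038, 0.028302, 0.122642, 0.037736, 0.009434, 0.537736, giving 1−D = 0.665895 (working shown to 6 dp, full precision carried).
Site B: N=17, proportions 0.058824, 0.176471, 0.058824, 0.235294, 0.058824, 0.411765, giving 1−D = 0.733564.
Difference = |0.665895 − 0.733564| = 0.067669, i.e. 0.068 to 3 decimal places.

0.068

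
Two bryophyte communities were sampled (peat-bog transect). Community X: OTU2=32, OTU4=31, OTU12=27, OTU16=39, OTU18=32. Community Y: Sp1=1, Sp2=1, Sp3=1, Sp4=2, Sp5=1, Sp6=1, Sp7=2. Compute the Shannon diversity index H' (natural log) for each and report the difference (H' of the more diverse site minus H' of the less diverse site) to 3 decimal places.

0.287

Community X: N=161, proportions 0.19876, 0.19255, 0.1677, 0.24224, 0.19876, giving H' = 1.60235 (working shown to 5 dp, full precision carried).
Community Y: N=9, proportions 0.11111, 0.11111, 0.11111, 0.22222, 0.11111, 0.11111, 0.22222, giving H' = 1.88916.
Difference = |1.60235 − 1.88916| = 0.28681, i.e. 0.287 to 3 decimal places.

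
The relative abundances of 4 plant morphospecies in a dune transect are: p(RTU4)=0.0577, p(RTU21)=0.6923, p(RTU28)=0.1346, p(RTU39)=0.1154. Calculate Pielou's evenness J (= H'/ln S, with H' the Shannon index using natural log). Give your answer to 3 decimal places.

H' = −Σ pᵢ ln pᵢ = −((-0.16459) + (-0.25458) + (-0.26993) + (-0.24919)) = 0.93830 (working shown to 5 dp, full precision carried).
With S = 4 species, ln S = 1.38629, so J = 0.93830/1.38629 = 0.67684, i.e. 0.677 to 3 decimal places.

0.677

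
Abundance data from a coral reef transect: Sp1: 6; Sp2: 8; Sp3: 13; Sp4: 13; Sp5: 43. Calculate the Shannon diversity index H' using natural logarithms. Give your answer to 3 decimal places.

Total N = 6+8+13+13+43 = 83, so the proportions are 0.07229, 0.09639, 0.15663, 0.15663, 0.51807 (working shown to 5 dp, full precision carried).
Each pᵢ ln pᵢ term: 0.07229×(-2.62708)=-0.18991, 0.09639×(-2.33940)=-0.22548, 0.15663×(-1.85389)=-0.29037, 0.15663×(-1.85389)=-0.29037, 0.51807×(-0.65764)=-0.34071.
Sum = -1.33684, so H' = 1.337.

1.337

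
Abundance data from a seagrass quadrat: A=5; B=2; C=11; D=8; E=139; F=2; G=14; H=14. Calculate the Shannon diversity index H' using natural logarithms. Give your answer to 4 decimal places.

Total N = 5+2+11+8+139+2+14+14 = 195, so the proportions are 0.025641, 0.010256, 0.05641, 0.041026, 0.712821, 0.010256, 0.071795, 0.071795 (working shown to 6 dp, full precision carried).
Each pᵢ ln pᵢ term: 0.025641×(-3.663562)=-0.093937, 0.010256×(-4.579852)=-0.046973, 0.05641×(-2.875104)=-0.162185, 0.041026×(-3.193558)=-0.131018, 0.712821×(-0.338526)=-0.241308, 0.010256×(-4.579852)=-0.046973, 0.071795×(-2.633942)=-0.189104, 0.071795×(-2.633942)=-0.189104.
Sum = -1.100601, so H' = 1.1006.

1.1006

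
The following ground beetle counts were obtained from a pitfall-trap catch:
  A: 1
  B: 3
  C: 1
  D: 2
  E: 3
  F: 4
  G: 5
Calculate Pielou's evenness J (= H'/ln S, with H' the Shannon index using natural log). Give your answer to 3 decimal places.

Total N = 1+3+1+2+3+4+5 = 19, so the proportions are 0.05263, 0.15789, 0.05263, 0.10526, 0.15789, 0.21053, 0.26316 (working shown to 5 dp, full precision carried).
H' = −Σ pᵢ ln pᵢ = −((-0.15497) + (-0.29145) + (-0.15497) + (-0.23698) + (-0.29145) + (-0.32803) + (-0.35132)) = 1.80916.
With S = 7 species, ln S = 1.94591, so J = 1.80916/1.94591 = 0.92972, i.e. 0.930 to 3 decimal places.

0.930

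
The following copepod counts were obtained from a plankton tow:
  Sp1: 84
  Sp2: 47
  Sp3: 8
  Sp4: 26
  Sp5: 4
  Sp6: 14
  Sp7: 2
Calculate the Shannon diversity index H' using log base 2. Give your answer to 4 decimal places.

2.0852

Total N = 84+47+8+26+4+14+2 = 185, so the proportions are 0.454054, 0.254054, 0.043243, 0.140541, 0.021622, 0.075676, 0.010811 (working shown to 6 dp, full precision carried).
Each pᵢ log₂ pᵢ term: 0.454054×(-1.139064)=-0.517197, 0.254054×(-1.976793)=-0.502212, 0.043243×(-4.531381)=-0.195952, 0.140541×(-2.830942)=-0.397862, 0.021622×(-5.531381)=-0.119597, 0.075676×(-3.724027)=-0.281818, 0.010811×(-6.531381)=-0.070610.
Sum = -2.085248, so H' = 2.0852.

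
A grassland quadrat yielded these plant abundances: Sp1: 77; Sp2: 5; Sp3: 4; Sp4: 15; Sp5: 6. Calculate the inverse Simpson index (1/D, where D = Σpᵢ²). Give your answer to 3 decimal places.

Total N = 77+5+4+15+6 = 107, so the proportions are 0.719626, 0.046729, 0.037383, 0.140187, 0.056075 (working shown to 6 dp, full precision carried).
D = 0.719626² + 0.046729² + 0.037383² + 0.140187² + 0.056075² = 0.517862 + 0.002184 + 0.001398 + 0.019652 + 0.003144 = 0.544240.
So 1/D = 1.83743, i.e. 1.837 to 3 decimal places.

1.837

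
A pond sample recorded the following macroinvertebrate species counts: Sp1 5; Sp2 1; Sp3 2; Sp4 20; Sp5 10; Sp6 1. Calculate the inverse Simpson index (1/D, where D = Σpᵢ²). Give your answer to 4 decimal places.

Total N = 5+1+2+20+10+1 = 39, so the proportions are 0.1282051, 0.025641, 0.0512821, 0.5128205, 0.2564103, 0.025641 (working shown to 7 dp, full precision carried).
D = 0.1282051² + 0.025641² + 0.0512821² + 0.5128205² + 0.2564103² + 0.025641² = 0.0164366 + 0.0006575 + 0.0026298 + 0.2629849 + 0.0657462 + 0.0006575 = 0.3491124.
So 1/D = 2.864407, i.e. 2.8644 to 4 decimal places.

2.8644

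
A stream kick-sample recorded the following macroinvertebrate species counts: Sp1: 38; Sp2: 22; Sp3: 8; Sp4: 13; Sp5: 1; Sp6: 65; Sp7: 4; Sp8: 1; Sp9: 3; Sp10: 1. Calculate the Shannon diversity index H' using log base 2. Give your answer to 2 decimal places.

Total N = 38+22+8+13+1+65+4+1+3+1 = 156, so the proportions are 0.2436, 0.141, 0.0513, 0.0833, 0.0064, 0.4167, 0.0256, 0.0064, 0.0192, 0.0064 (working shown to 4 dp, full precision carried).
Each pᵢ log₂ pᵢ term: 0.2436×(-2.0375)=-0.4963, 0.141×(-2.8260)=-0.3985, 0.0513×(-4.2854)=-0.2198, 0.0833×(-3.5850)=-0.2987, 0.0064×(-7.2854)=-0.0467, 0.4167×(-1.2630)=-0.5263, 0.0256×(-5.2854)=-0.1355, 0.0064×(-7.2854)=-0.0467, 0.0192×(-5.7004)=-0.1096, 0.0064×(-7.2854)=-0.0467.
Sum = -2.3249, so H' = 2.32.

2.32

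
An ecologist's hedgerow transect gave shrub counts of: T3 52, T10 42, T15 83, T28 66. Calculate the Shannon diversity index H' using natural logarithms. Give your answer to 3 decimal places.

1.354

Total N = 52+42+83+66 = 243, so the proportions are 0.21399, 0.17284, 0.34156, 0.2716 (working shown to 5 dp, full precision carried).
Each pᵢ ln pᵢ term: 0.21399×(-1.54182)=-0.32994, 0.17284×(-1.75539)=-0.30340, 0.34156×(-1.07422)=-0.36691, 0.2716×(-1.30341)=-0.35401.
Sum = -1.35426, so H' = 1.354.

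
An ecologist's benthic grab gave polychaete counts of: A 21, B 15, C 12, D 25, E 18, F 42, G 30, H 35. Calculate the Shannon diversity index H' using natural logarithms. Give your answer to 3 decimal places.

Total N = 21+15+12+25+18+42+30+35 = 198, so the proportions are 0.10606, 0.07576, 0.06061, 0.12626, 0.09091, 0.21212, 0.15152, 0.17677 (working shown to 5 dp, full precision carried).
Each pᵢ ln pᵢ term: 0.10606×(-2.24374)=-0.23797, 0.07576×(-2.58022)=-0.19547, 0.06061×(-2.80336)=-0.16990, 0.12626×(-2.06939)=-0.26129, 0.09091×(-2.39790)=-0.21799, 0.21212×(-1.55060)=-0.32891, 0.15152×(-1.88707)=-0.28592, 0.17677×(-1.73292)=-0.30632.
Sum = -2.00378, so H' = 2.004.

2.004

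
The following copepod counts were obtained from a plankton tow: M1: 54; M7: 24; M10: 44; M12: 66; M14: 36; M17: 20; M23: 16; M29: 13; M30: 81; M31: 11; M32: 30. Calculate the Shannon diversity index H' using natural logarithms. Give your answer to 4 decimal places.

2.2176

Total N = 54+24+44+66+36+20+16+13+81+11+30 = 395, so the proportions are 0.136709, 0.060759, 0.111392, 0.167089, 0.091139, 0.050633, 0.040506, 0.032911, 0.205063, 0.027848, 0.075949 (working shown to 6 dp, full precision carried).
Each pᵢ ln pᵢ term: 0.136709×(-1.989902)=-0.272037, 0.060759×(-2.800832)=-0.170177, 0.111392×(-2.194696)=-0.244472, 0.167089×(-1.789231)=-0.298960, 0.091139×(-2.395367)=-0.218312, 0.050633×(-2.983153)=-0.151046, 0.040506×(-3.206297)=-0.129875, 0.032911×(-3.413936)=-0.112357, 0.205063×(-1.584437)=-0.324910, 0.027848×(-3.580990)=-0.099724, 0.075949×(-2.577688)=-0.195774.
Sum = -2.217645, so H' = 2.2176.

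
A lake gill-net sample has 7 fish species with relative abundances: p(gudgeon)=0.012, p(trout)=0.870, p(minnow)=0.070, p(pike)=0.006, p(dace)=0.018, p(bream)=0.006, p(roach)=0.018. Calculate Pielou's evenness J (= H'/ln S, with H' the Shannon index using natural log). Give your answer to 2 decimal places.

H' = −Σ pᵢ ln pᵢ = −((-0.0531) + (-0.1212) + (-0.1861) + (-0.0307) + (-0.0723) + (-0.0307) + (-0.0723)) = 0.5664 (working shown to 4 dp, full precision carried).
With S = 7 species, ln S = 1.9459, so J = 0.5664/1.9459 = 0.2911, i.e. 0.29 to 2 decimal places.

0.29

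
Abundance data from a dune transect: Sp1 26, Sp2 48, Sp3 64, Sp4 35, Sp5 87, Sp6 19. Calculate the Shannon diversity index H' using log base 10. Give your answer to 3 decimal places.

0.725

Total N = 26+48+64+35+87+19 = 279, so the proportions are 0.09319, 0.17204, 0.22939, 0.12545, 0.31183, 0.0681 (working shown to 5 dp, full precision carried).
Each pᵢ log₁₀ pᵢ term: 0.09319×(-1.03063)=-0.09604, 0.17204×(-0.76436)=-0.13150, 0.22939×(-0.63942)=-0.14668, 0.12545×(-0.90154)=-0.11310, 0.31183×(-0.50608)=-0.15781, 0.0681×(-1.16685)=-0.07946.
Sum = -0.72460, so H' = 0.725.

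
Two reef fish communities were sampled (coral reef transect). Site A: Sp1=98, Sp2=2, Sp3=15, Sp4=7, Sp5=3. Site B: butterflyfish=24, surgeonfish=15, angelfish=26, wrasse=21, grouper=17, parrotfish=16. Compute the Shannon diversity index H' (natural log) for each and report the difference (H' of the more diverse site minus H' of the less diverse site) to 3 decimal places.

1.008

Site A: N=125, proportions 0.784, 0.016, 0.12, 0.056, 0.024, giving H' = 0.76231 (working shown to 5 dp, full precision carried).
Site B: N=119, proportions 0.20168, 0.12605, 0.21849, 0.17647, 0.14286, 0.13445, giving H' = 1.77017.
Difference = |0.76231 − 1.77017| = 1.00786, i.e. 1.008 to 3 decimal places.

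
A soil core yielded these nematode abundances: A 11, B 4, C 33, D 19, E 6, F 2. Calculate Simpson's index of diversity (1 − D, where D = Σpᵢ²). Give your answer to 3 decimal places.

Total N = 11+4+33+19+6+2 = 75, so the proportions are 0.14667, 0.05333, 0.44, 0.25333, 0.08, 0.02667 (working shown to 5 dp, full precision carried).
D = 0.14667² + 0.05333² + 0.44² + 0.25333² + 0.08² + 0.02667² = 0.02151 + 0.00284 + 0.19360 + 0.06418 + 0.00640 + 0.00071 = 0.28924.
So 1 − D = 0.71076, i.e. 0.711 to 3 decimal places.

0.711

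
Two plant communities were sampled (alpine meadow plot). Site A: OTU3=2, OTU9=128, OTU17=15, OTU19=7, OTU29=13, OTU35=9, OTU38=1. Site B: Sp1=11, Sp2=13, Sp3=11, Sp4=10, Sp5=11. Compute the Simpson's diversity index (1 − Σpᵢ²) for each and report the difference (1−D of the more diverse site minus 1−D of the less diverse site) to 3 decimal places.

Site A: N=175, proportions 0.01143, 0.73143, 0.08571, 0.04, 0.07429, 0.05143, 0.00571, giving 1−D = 0.44774 (working shown to 5 dp, full precision carried).
Site B: N=56, proportions 0.19643, 0.23214, 0.19643, 0.17857, 0.19643, giving 1−D = 0.79847.
Difference = |0.44774 − 0.79847| = 0.35073, i.e. 0.351 to 3 decimal places.

0.351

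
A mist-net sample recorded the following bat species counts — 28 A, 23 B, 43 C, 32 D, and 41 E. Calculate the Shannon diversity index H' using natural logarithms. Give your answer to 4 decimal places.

1.5832

Total N = 28+23+43+32+41 = 167, so the proportions are 0.167665, 0.137725, 0.257485, 0.191617, 0.245509 (working shown to 6 dp, full precision carried).
Each pᵢ ln pᵢ term: 0.167665×(-1.785789)=-0.299414, 0.137725×(-1.982500)=-0.273039, 0.257485×(-1.356794)=-0.349354, 0.191617×(-1.652258)=-0.316600, 0.245509×(-1.404422)=-0.344798.
Sum = -1.583205, so H' = 1.5832.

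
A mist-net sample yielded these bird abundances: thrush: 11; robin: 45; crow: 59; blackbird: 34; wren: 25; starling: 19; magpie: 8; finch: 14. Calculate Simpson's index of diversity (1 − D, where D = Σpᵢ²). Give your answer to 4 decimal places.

0.8263

Total N = 11+45+59+34+25+19+8+14 = 215, so the proportions are 0.051163, 0.209302, 0.274419, 0.15814, 0.116279, 0.088372, 0.037209, 0.065116 (working shown to 6 dp, full precision carried).
D = 0.051163² + 0.209302² + 0.274419² + 0.15814² + 0.116279² + 0.088372² + 0.037209² + 0.065116² = 0.002618 + 0.043807 + 0.075306 + 0.025008 + 0.013521 + 0.007810 + 0.001385 + 0.004240 = 0.173694.
So 1 − D = 0.826306, i.e. 0.8263 to 4 decimal places.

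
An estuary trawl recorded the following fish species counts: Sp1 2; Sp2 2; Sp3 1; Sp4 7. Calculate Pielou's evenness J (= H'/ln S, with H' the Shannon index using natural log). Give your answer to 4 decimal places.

0.8070

Total N = 2+2+1+7 = 12, so the proportions are 0.166667, 0.166667, 0.083333, 0.583333 (working shown to 6 dp, full precision carried).
H' = −Σ pᵢ ln pᵢ = −((-0.298627) + (-0.298627) + (-0.207076) + (-0.314415)) = 1.118743.
With S = 4 species, ln S = 1.386294, so J = 1.118743/1.386294 = 0.807003, i.e. 0.8070 to 4 decimal places.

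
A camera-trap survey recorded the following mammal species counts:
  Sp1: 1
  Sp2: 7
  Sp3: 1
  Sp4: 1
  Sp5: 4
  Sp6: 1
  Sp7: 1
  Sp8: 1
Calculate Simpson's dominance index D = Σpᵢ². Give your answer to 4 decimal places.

0.2457

Total N = 1+7+1+1+4+1+1+1 = 17, so the proportions are 0.058824, 0.411765, 0.058824, 0.058824, 0.235294, 0.058824, 0.058824, 0.058824 (working shown to 6 dp, full precision carried).
D = 0.058824² + 0.411765² + 0.058824² + 0.058824² + 0.235294² + 0.058824² + 0.058824² + 0.058824² = 0.003460 + 0.169550 + 0.003460 + 0.003460 + 0.055363 + 0.003460 + 0.003460 + 0.003460 = 0.245675.
To 4 decimal places, D = 0.2457.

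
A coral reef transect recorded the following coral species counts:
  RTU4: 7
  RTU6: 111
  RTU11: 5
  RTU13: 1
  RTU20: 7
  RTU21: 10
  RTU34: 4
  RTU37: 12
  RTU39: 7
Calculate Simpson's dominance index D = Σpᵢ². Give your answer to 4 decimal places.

0.4742

Total N = 7+111+5+1+7+10+4+12+7 = 164, so the proportions are 0.042683, 0.676829, 0.030488, 0.006098, 0.042683, 0.060976, 0.02439, 0.073171, 0.042683 (working shown to 6 dp, full precision carried).
D = 0.042683² + 0.676829² + 0.030488² + 0.006098² + 0.042683² + 0.060976² + 0.02439² + 0.073171² + 0.042683² = 0.001822 + 0.458098 + 0.000930 + 0.000037 + 0.001822 + 0.003718 + 0.000595 + 0.005354 + 0.001822 = 0.474197.
To 4 decimal places, D = 0.4742.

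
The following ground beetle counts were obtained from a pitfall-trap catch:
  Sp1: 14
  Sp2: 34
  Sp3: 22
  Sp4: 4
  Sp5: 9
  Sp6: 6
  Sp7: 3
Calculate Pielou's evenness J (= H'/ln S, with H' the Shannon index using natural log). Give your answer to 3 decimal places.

0.848

Total N = 14+34+22+4+9+6+3 = 92, so the proportions are 0.15217, 0.36957, 0.23913, 0.04348, 0.09783, 0.06522, 0.03261 (working shown to 5 dp, full precision carried).
H' = −Σ pᵢ ln pᵢ = −((-0.28650) + (-0.36788) + (-0.34213) + (-0.13633) + (-0.22740) + (-0.17805) + (-0.11163)) = 1.64991.
With S = 7 species, ln S = 1.94591, so J = 1.64991/1.94591 = 0.84789, i.e. 0.848 to 3 decimal places.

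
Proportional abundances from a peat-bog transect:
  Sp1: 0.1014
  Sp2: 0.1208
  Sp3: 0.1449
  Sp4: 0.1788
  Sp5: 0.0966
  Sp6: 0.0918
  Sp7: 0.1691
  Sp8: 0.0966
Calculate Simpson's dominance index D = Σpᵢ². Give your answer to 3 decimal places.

D = 0.1014² + 0.1208² + 0.1449² + 0.1788² + 0.0966² + 0.0918² + 0.1691² + 0.0966² = 0.01028 + 0.01459 + 0.02100 + 0.03197 + 0.00933 + 0.00843 + 0.02859 + 0.00933 = 0.13353 (working shown to 5 dp, full precision carried).
To 3 decimal places, D = 0.134.

0.134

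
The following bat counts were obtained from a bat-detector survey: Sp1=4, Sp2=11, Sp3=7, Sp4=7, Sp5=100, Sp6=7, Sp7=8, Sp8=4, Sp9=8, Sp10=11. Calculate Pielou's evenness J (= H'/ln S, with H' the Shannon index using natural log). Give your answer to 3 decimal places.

Total N = 4+11+7+7+100+7+8+4+8+11 = 167, so the proportions are 0.02395, 0.06587, 0.04192, 0.04192, 0.5988, 0.04192, 0.0479, 0.02395, 0.0479, 0.06587 (working shown to 5 dp, full precision carried).
H' = −Σ pᵢ ln pᵢ = −((-0.08938) + (-0.17917) + (-0.13296) + (-0.13296) + (-0.30708) + (-0.13296) + (-0.14556) + (-0.08938) + (-0.14556) + (-0.17917)) = 1.53418.
With S = 10 species, ln S = 2.30259, so J = 1.53418/2.30259 = 0.66629, i.e. 0.666 to 3 decimal places.

0.666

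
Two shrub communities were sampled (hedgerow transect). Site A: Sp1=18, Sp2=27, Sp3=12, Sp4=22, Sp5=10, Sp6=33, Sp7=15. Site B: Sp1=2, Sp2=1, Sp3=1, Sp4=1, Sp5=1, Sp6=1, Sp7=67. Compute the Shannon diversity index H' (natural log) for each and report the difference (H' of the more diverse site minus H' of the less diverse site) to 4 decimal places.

Site A: N=137, proportions 0.131387, 0.19708, 0.087591, 0.160584, 0.072993, 0.240876, 0.109489, giving H' = 1.869854 (working shown to 6 dp, full precision carried).
Site B: N=74, proportions 0.027027, 0.013514, 0.013514, 0.013514, 0.013514, 0.013514, 0.905405, giving H' = 0.478380.
Difference = |1.869854 − 0.478380| = 1.391474, i.e. 1.3915 to 4 decimal places.

1.3915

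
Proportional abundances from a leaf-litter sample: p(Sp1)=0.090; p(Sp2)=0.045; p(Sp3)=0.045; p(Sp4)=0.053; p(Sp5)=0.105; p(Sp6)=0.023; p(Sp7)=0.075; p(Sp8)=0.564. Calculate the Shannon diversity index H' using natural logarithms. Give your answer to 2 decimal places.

1.49

Each pᵢ ln pᵢ term (working shown to 4 dp, full precision carried): 0.09×(-2.4079)=-0.2167, 0.045×(-3.1011)=-0.1395, 0.045×(-3.1011)=-0.1395, 0.053×(-2.9375)=-0.1557, 0.105×(-2.2538)=-0.2366, 0.023×(-3.7723)=-0.0868, 0.075×(-2.5903)=-0.1943, 0.564×(-0.5727)=-0.3230.
Sum = -1.4922, so H' = 1.49.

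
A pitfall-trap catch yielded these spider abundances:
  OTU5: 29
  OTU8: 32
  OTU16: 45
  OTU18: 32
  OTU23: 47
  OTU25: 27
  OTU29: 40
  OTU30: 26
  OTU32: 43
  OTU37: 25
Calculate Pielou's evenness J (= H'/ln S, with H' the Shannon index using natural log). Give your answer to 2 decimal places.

0.99

Total N = 29+32+45+32+47+27+40+26+43+25 = 346, so the proportions are 0.0838, 0.0925, 0.1301, 0.0925, 0.1358, 0.078, 0.1156, 0.0751, 0.1243, 0.0723 (working shown to 4 dp, full precision carried).
H' = −Σ pᵢ ln pᵢ = −((-0.2078) + (-0.2202) + (-0.2653) + (-0.2202) + (-0.2712) + (-0.1990) + (-0.2494) + (-0.1945) + (-0.2591) + (-0.1899)) = 2.2766.
With S = 10 species, ln S = 2.3026, so J = 2.2766/2.3026 = 0.9887, i.e. 0.99 to 2 decimal places.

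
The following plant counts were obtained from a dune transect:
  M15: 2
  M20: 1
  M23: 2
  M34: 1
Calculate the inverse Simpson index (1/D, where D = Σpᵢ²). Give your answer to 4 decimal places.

Total N = 2+1+2+1 = 6, so the proportions are 0.33333333, 0.16666667, 0.33333333, 0.16666667 (working shown to 8 dp, full precision carried).
D = 0.33333333² + 0.16666667² + 0.33333333² + 0.16666667² = 0.11111111 + 0.02777778 + 0.11111111 + 0.02777778 = 0.27777778.
So 1/D = 3.600000, i.e. 3.6000 to 4 decimal places.

3.6000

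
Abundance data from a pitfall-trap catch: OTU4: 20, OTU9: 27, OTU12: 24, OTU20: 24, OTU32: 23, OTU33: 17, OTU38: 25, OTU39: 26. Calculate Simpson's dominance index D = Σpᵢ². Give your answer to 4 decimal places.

0.1272

Total N = 20+27+24+24+23+17+25+26 = 186, so the proportions are 0.107527, 0.145161, 0.129032, 0.129032, 0.123656, 0.091398, 0.134409, 0.139785 (working shown to 6 dp, full precision carried).
D = 0.107527² + 0.145161² + 0.129032² + 0.129032² + 0.123656² + 0.091398² + 0.134409² + 0.139785² = 0.011562 + 0.021072 + 0.016649 + 0.016649 + 0.015291 + 0.008354 + 0.018066 + 0.019540 = 0.127182.
To 4 decimal places, D = 0.1272.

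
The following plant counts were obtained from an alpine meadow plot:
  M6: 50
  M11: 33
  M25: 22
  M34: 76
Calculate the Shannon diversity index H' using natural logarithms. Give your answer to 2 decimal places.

1.29

Total N = 50+33+22+76 = 181, so the proportions are 0.2762, 0.1823, 0.1215, 0.4199 (working shown to 4 dp, full precision carried).
Each pᵢ ln pᵢ term: 0.2762×(-1.2865)=-0.3554, 0.1823×(-1.7020)=-0.3103, 0.1215×(-2.1075)=-0.2562, 0.4199×(-0.8678)=-0.3644.
Sum = -1.2862, so H' = 1.29.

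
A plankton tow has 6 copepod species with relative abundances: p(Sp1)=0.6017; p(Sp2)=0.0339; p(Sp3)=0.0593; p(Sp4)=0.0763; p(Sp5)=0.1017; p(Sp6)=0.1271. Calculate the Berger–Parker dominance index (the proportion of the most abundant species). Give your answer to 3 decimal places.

The largest proportion is 0.6017, i.e. d = 0.602 to 3 decimal places.

0.602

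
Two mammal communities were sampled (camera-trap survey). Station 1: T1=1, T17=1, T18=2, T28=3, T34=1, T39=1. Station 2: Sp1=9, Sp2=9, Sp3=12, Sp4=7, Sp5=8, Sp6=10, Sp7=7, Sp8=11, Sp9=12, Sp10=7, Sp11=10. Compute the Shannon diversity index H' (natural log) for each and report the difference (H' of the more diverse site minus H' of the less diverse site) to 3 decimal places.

Station 1: N=9, proportions 0.11111, 0.11111, 0.22222, 0.33333, 0.11111, 0.11111, giving H' = 1.67699 (working shown to 5 dp, full precision carried).
Station 2: N=102, proportions 0.08824, 0.08824, 0.11765, 0.06863, 0.07843, 0.09804, 0.06863, 0.10784, 0.11765, 0.06863, 0.09804, giving H' = 2.37874.
Difference = |1.67699 − 2.37874| = 0.70175, i.e. 0.702 to 3 decimal places.

0.702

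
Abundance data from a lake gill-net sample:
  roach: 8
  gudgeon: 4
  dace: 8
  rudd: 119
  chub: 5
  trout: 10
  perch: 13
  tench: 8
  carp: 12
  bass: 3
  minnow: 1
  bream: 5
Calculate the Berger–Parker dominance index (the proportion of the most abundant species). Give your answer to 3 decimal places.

0.607

Total N = 8+4+8+119+5+10+13+8+12+3+1+5 = 196, so the proportions are 0.04082, 0.02041, 0.04082, 0.60714, 0.02551, 0.05102, 0.06633, 0.04082, 0.06122, 0.01531, 0.0051, 0.02551 (working shown to 5 dp, full precision carried).
The largest proportion is 0.60714, i.e. d = 0.607 to 3 decimal places.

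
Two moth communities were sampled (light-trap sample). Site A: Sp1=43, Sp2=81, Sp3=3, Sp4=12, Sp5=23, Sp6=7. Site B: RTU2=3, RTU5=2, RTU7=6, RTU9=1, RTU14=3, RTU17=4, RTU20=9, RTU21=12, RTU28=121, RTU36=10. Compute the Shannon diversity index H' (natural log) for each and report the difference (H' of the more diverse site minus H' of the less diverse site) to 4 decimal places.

0.1819

Site A: N=169, proportions 0.254438, 0.47929, 0.017751, 0.071006, 0.136095, 0.04142, giving H' = 1.363423 (working shown to 6 dp, full precision carried).
Site B: N=171, proportions 0.017544, 0.011696, 0.035088, 0.005848, 0.017544, 0.023392, 0.052632, 0.070175, 0.707602, 0.05848, giving H' = 1.181523.
Difference = |1.363423 − 1.181523| = 0.181900, i.e. 0.1819 to 4 decimal places.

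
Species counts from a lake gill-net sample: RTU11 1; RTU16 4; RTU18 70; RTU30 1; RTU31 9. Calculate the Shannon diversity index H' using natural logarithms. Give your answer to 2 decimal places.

Total N = 1+4+70+1+9 = 85, so the proportions are 0.0118, 0.0471, 0.8235, 0.0118, 0.1059 (working shown to 4 dp, full precision carried).
Each pᵢ ln pᵢ term: 0.0118×(-4.4427)=-0.0523, 0.0471×(-3.0564)=-0.1438, 0.8235×(-0.1942)=-0.1599, 0.0118×(-4.4427)=-0.0523, 0.1059×(-2.2454)=-0.2378.
Sum = -0.6460, so H' = 0.65.

0.65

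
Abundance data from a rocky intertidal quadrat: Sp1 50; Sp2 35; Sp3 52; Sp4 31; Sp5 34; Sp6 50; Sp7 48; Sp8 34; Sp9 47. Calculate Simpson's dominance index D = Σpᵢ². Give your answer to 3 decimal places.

0.115

Total N = 50+35+52+31+34+50+48+34+47 = 381, so the proportions are 0.13123, 0.09186, 0.13648, 0.08136, 0.08924, 0.13123, 0.12598, 0.08924, 0.12336 (working shown to 5 dp, full precision carried).
D = 0.13123² + 0.09186² + 0.13648² + 0.08136² + 0.08924² + 0.13123² + 0.12598² + 0.08924² + 0.12336² = 0.01722 + 0.00844 + 0.01863 + 0.00662 + 0.00796 + 0.01722 + 0.01587 + 0.00796 + 0.01522 = 0.11515.
To 3 decimal places, D = 0.115.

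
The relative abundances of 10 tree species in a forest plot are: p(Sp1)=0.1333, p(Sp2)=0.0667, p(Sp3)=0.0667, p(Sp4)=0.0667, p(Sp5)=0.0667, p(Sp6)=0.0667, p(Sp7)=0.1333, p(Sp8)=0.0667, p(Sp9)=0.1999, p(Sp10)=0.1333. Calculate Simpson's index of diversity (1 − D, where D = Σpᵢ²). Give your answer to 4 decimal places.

0.8800

D = 0.1333² + 0.0667² + 0.0667² + 0.0667² + 0.0667² + 0.0667² + 0.1333² + 0.0667² + 0.1999² + 0.1333² = 0.017769 + 0.004449 + 0.004449 + 0.004449 + 0.004449 + 0.004449 + 0.017769 + 0.004449 + 0.039960 + 0.017769 = 0.119960 (working shown to 6 dp, full precision carried).
So 1 − D = 0.880040, i.e. 0.8800 to 4 decimal places.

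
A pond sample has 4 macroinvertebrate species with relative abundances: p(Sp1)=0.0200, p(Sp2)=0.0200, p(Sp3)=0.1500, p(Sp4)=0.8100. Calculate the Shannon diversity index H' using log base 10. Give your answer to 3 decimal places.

0.266

Each pᵢ log₁₀ pᵢ term (working shown to 5 dp, full precision carried): 0.02×(-1.69897)=-0.03398, 0.02×(-1.69897)=-0.03398, 0.15×(-0.82391)=-0.12359, 0.81×(-0.09151)=-0.07413.
Sum = -0.26567, so H' = 0.266.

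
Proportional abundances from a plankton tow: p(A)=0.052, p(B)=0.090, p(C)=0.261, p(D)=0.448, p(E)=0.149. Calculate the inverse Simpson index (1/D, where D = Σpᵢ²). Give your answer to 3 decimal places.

D = 0.052² + 0.09² + 0.261² + 0.448² + 0.149² = 0.0027040 + 0.0081000 + 0.0681210 + 0.2007040 + 0.0222010 = 0.3018300 (working shown to 7 dp, full precision carried).
So 1/D = 3.31312, i.e. 3.313 to 3 decimal places.

3.313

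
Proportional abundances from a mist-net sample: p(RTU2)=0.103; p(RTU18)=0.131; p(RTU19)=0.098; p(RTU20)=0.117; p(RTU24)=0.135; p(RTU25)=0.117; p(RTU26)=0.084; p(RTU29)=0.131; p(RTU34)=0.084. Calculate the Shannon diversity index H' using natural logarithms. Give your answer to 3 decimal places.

Each pᵢ ln pᵢ term (working shown to 5 dp, full precision carried): 0.103×(-2.27303)=-0.23412, 0.131×(-2.03256)=-0.26627, 0.098×(-2.32279)=-0.22763, 0.117×(-2.14558)=-0.25103, 0.135×(-2.00248)=-0.27033, 0.117×(-2.14558)=-0.25103, 0.084×(-2.47694)=-0.20806, 0.131×(-2.03256)=-0.26627, 0.084×(-2.47694)=-0.20806.
Sum = -2.18281, so H' = 2.183.

2.183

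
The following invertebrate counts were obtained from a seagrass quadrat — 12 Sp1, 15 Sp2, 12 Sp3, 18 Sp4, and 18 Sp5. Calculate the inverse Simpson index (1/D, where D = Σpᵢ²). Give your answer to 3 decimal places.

4.845

Total N = 12+15+12+18+18 = 75, so the proportions are 0.16, 0.2, 0.16, 0.24, 0.24 (working shown to 7 dp, full precision carried).
D = 0.16² + 0.2² + 0.16² + 0.24² + 0.24² = 0.0256000 + 0.0400000 + 0.0256000 + 0.0576000 + 0.0576000 = 0.2064000.
So 1/D = 4.84496, i.e. 4.845 to 3 decimal places.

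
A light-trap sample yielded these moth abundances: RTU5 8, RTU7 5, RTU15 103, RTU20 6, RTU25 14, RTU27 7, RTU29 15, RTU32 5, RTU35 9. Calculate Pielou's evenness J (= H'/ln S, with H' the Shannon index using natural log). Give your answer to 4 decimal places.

0.6709

Total N = 8+5+103+6+14+7+15+5+9 = 172, so the proportions are 0.046512, 0.02907, 0.598837, 0.034884, 0.081395, 0.040698, 0.087209, 0.02907, 0.052326 (working shown to 6 dp, full precision carried).
H' = −Σ pᵢ ln pᵢ = −((-0.142700) + (-0.102850) + (-0.307063) + (-0.117061) + (-0.204175) + (-0.130297) + (-0.212742) + (-0.102850) + (-0.154375)) = 1.474114.
With S = 9 species, ln S = 2.197225, so J = 1.474114/2.197225 = 0.670898, i.e. 0.6709 to 4 decimal places.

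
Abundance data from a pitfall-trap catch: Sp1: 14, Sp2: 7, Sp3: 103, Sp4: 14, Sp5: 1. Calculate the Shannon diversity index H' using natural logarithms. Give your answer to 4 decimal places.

Total N = 14+7+103+14+1 = 139, so the proportions are 0.100719, 0.05036, 0.741007, 0.100719, 0.007194 (working shown to 6 dp, full precision carried).
Each pᵢ ln pᵢ term: 0.100719×(-2.295417)=-0.231193, 0.05036×(-2.988564)=-0.150503, 0.741007×(-0.299745)=-0.222113, 0.100719×(-2.295417)=-0.231193, 0.007194×(-4.934474)=-0.035500.
Sum = -0.870502, so H' = 0.8705.

0.8705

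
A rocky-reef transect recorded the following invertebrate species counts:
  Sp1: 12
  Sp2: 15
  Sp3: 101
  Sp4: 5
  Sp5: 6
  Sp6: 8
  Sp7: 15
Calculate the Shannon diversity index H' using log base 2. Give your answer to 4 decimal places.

1.8841

Total N = 12+15+101+5+6+8+15 = 162, so the proportions are 0.074074, 0.092593, 0.623457, 0.030864, 0.037037, 0.049383, 0.092593 (working shown to 6 dp, full precision carried).
Each pᵢ log₂ pᵢ term: 0.074074×(-3.754888)=-0.278140, 0.092593×(-3.432959)=-0.317867, 0.623457×(-0.681639)=-0.424972, 0.030864×(-5.017922)=-0.154874, 0.037037×(-4.754888)=-0.176107, 0.049383×(-4.339850)=-0.214314, 0.092593×(-3.432959)=-0.317867.
Sum = -1.884140, so H' = 1.8841.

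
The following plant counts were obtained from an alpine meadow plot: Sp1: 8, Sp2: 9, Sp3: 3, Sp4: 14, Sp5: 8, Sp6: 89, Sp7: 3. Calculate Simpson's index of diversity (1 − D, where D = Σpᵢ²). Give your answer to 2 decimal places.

Total N = 8+9+3+14+8+89+3 = 134, so the proportions are 0.0597, 0.0672, 0.0224, 0.1045, 0.0597, 0.6642, 0.0224 (working shown to 4 dp, full precision carried).
D = 0.0597² + 0.0672² + 0.0224² + 0.1045² + 0.0597² + 0.6642² + 0.0224² = 0.0036 + 0.0045 + 0.0005 + 0.0109 + 0.0036 + 0.4411 + 0.0005 = 0.4647.
So 1 − D = 0.5353, i.e. 0.54 to 2 decimal places.

0.54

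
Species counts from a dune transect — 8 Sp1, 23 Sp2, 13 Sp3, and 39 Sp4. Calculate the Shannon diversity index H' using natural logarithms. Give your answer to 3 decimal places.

Total N = 8+23+13+39 = 83, so the proportions are 0.09639, 0.27711, 0.15663, 0.46988 (working shown to 5 dp, full precision carried).
Each pᵢ ln pᵢ term: 0.09639×(-2.33940)=-0.22548, 0.27711×(-1.28335)=-0.35563, 0.15663×(-1.85389)=-0.29037, 0.46988×(-0.75528)=-0.35489.
Sum = -1.22637, so H' = 1.226.

1.226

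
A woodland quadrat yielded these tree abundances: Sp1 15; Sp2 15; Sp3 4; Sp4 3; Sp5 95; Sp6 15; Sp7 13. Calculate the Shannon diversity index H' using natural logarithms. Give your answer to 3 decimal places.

1.346

Total N = 15+15+4+3+95+15+13 = 160, so the proportions are 0.09375, 0.09375, 0.025, 0.01875, 0.59375, 0.09375, 0.08125 (working shown to 5 dp, full precision carried).
Each pᵢ ln pᵢ term: 0.09375×(-2.36712)=-0.22192, 0.09375×(-2.36712)=-0.22192, 0.025×(-3.68888)=-0.09222, 0.01875×(-3.97656)=-0.07456, 0.59375×(-0.52130)=-0.30952, 0.09375×(-2.36712)=-0.22192, 0.08125×(-2.51022)=-0.20396.
Sum = -1.34601, so H' = 1.346.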